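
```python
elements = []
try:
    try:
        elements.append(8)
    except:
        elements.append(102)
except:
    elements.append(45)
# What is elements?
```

Step-by-step execution trace:
1. Inner try: `elements.append(8)` → elements = [8]. No exception raised.
2. Inner `except` is skipped.
3. Inner try completes normally; outer `except` is skipped.
Result: [8]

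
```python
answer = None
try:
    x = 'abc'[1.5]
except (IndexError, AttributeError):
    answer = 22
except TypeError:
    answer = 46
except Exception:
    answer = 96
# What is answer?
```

Step-by-step execution trace:
1. `x = 'abc'[1.5]` raises TypeError.
2. `except (IndexError, AttributeError)` does not match TypeError; skipped.
3. `except TypeError` matches (exact type match) → answer = 46.
4. `except Exception` is not reached.
Result: 46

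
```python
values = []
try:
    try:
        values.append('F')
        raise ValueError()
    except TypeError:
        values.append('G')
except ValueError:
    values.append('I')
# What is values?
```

Step-by-step execution trace:
1. Inner try: `values.append('F')` → values = ['F'].
2. `raise ValueError()` raises ValueError.
3. Inner `except TypeError` does not match ValueError; exception propagates to outer try.
4. Outer `except ValueError` matches → `values.append('I')` → values = ['F', 'I'].
Result: ['F', 'I']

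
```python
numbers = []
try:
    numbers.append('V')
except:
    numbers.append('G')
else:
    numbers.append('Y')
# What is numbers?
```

Step-by-step execution trace:
1. try: `numbers.append('V')` → numbers = ['V']. No exception raised.
2. `except` is skipped.
3. `else` runs (try completed without exception): `numbers.append('Y')` → numbers = ['V', 'Y'].
Result: ['V', 'Y']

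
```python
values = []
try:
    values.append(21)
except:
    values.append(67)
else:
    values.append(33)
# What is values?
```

Step-by-step execution trace:
1. try: `values.append(21)` → values = [21]. No exception raised.
2. `except` is skipped.
3. `else` runs (try completed without exception): `values.append(33)` → values = [21, 33].
Result: [21, 33]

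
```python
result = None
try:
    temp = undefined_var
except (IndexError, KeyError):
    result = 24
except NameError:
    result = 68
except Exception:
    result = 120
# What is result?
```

Step-by-step execution trace:
1. `temp = undefined_var` raises NameError.
2. `except (IndexError, KeyError)` does not match NameError; skipped.
3. `except NameError` matches (exact type match) → result = 68.
4. `except Exception` is not reached.
Result: 68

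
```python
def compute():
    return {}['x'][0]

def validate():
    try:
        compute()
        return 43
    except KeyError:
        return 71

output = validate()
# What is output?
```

Step-by-step execution trace:
1. `validate()` calls `compute()`.
2. `compute()` evaluates `{}['x'][0]`, which raises KeyError; it propagates to the caller.
3. `return 43` is not reached.
4. `except KeyError` in validate matches → returns 71.
5. output = 71.
Result: 71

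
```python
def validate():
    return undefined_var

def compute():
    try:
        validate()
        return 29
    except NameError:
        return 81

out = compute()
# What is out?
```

Step-by-step execution trace:
1. `compute()` calls `validate()`.
2. `validate()` evaluates `undefined_var`, which raises NameError; it propagates to the caller.
3. `return 29` is not reached.
4. `except NameError` in compute matches → returns 81.
5. out = 81.
Result: 81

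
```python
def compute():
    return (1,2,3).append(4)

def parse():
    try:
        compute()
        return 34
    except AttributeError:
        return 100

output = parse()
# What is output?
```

Step-by-step execution trace:
1. `parse()` calls `compute()`.
2. `compute()` evaluates `(1,2,3).append(4)`, which raises AttributeError; it propagates to the caller.
3. `return 34` is not reached.
4. `except AttributeError` in parse matches → returns 100.
5. output = 100.
Result: 100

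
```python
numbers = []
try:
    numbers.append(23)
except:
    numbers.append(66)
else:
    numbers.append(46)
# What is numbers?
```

Step-by-step execution trace:
1. try: `numbers.append(23)` → numbers = [23]. No exception raised.
2. `except` is skipped.
3. `else` runs (try completed without exception): `numbers.append(46)` → numbers = [23, 46].
Result: [23, 46]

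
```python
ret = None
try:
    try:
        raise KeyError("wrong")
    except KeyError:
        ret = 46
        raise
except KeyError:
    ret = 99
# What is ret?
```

Step-by-step execution trace:
1. Inner try: `raise KeyError("wrong")` raises KeyError.
2. Inner `except KeyError` matches → ret = 46.
3. bare `raise` re-raises the same KeyError.
4. Outer `except KeyError` matches → ret = 99.
Result: 99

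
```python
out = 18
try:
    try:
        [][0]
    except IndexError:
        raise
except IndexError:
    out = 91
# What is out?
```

Step-by-step execution trace:
1. Inner try: `[][0]` raises IndexError.
2. Inner `except IndexError` matches; bare `raise` re-raises the same IndexError.
3. Outer `except IndexError` matches → out = 91.
Result: 91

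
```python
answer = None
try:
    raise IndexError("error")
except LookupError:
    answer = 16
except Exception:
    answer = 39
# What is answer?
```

Step-by-step execution trace:
1. `raise IndexError(...)` raises IndexError.
2. `except LookupError` matches (IndexError is a subclass of LookupError) → answer = 16.
3. `except Exception` is not reached.
Result: 16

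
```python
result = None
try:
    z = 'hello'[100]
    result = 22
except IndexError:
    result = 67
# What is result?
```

Step-by-step execution trace:
1. `z = 'hello'[100]` raises IndexError.
2. `result = 22` is not reached.
3. `except IndexError` matches → result = 67.
Result: 67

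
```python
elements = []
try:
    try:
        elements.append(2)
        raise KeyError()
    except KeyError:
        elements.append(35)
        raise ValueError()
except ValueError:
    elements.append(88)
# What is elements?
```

Step-by-step execution trace:
1. Inner try: `elements.append(2)` → elements = [2].
2. `raise KeyError()` raises KeyError.
3. Inner `except KeyError` matches → `elements.append(35)` → elements = [2, 35].
4. `raise ValueError()` raises ValueError; propagates to outer try.
5. Outer `except ValueError` matches → `elements.append(88)` → elements = [2, 35, 88].
Result: [2, 35, 88]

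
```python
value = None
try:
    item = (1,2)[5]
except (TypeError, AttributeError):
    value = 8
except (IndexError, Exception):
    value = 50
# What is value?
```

Step-by-step execution trace:
1. `item = (1,2)[5]` raises IndexError.
2. `except (TypeError, AttributeError)` does not match IndexError; skipped.
3. `except (IndexError, Exception)` matches (IndexError is in the tuple) → value = 50.
Result: 50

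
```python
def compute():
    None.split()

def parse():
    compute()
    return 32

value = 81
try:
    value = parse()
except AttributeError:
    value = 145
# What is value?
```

Step-by-step execution trace:
1. value starts at 81.
2. try: `parse()` calls `compute()`.
3. `compute()` evaluates `None.split()`, which raises AttributeError; it propagates through parse (uncaught).
4. `return 32` in parse is not reached; the assignment to value does not complete.
5. `except AttributeError` matches → value = 145.
Result: 145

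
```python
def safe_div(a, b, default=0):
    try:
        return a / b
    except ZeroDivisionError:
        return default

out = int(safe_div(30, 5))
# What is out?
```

Step-by-step execution trace:
1. `safe_div(30, 5)` enters try: `return 30 / 5` → returns 6.0. No exception raised.
2. `except ZeroDivisionError` is skipped.
3. `int(6.0)` → 6 → out = 6.
Result: 6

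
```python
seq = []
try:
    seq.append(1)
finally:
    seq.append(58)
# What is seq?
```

Step-by-step execution trace:
1. try: `seq.append(1)` → seq = [1].
2. The try body completes without raising.
3. finally always runs: `seq.append(58)` → seq = [1, 58].
Result: [1, 58]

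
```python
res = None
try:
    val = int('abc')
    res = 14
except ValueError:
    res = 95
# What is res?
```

Step-by-step execution trace:
1. `val = int('abc')` raises ValueError.
2. `res = 14` is not reached.
3. `except ValueError` matches → res = 95.
Result: 95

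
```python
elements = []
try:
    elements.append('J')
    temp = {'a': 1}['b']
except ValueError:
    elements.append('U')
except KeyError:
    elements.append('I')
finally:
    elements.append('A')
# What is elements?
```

Step-by-step execution trace:
1. try: `elements.append('J')` → elements = ['J'].
2. `temp = {'a': 1}['b']` raises KeyError.
3. `except ValueError` does not match KeyError; skipped.
4. `except KeyError` matches → `elements.append('I')` → elements = ['J', 'I'].
5. finally always runs: `elements.append('A')` → elements = ['J', 'I', 'A'].
Result: ['J', 'I', 'A']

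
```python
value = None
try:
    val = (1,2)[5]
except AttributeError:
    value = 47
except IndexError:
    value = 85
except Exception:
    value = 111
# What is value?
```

Step-by-step execution trace:
1. `val = (1,2)[5]` raises IndexError.
2. `except AttributeError` does not match IndexError; skipped.
3. `except IndexError` matches → value = 85.
4. Remaining except clauses are skipped.
Result: 85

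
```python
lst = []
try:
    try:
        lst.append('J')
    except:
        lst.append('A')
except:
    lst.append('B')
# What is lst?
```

Step-by-step execution trace:
1. Inner try: `lst.append('J')` → lst = ['J']. No exception raised.
2. Inner `except` is skipped.
3. Inner try completes normally; outer `except` is skipped.
Result: ['J']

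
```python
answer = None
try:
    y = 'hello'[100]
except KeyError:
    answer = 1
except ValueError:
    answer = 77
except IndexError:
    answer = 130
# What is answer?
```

Step-by-step execution trace:
1. `y = 'hello'[100]` raises IndexError.
2. `except KeyError` does not match IndexError; skipped.
3. `except ValueError` does not match IndexError; skipped.
4. `except IndexError` matches → answer = 130.
Result: 130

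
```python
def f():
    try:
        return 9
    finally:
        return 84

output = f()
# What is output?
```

Step-by-step execution trace:
1. `f()` enters try: `return 9` sets pending return value 9.
2. Before returning, `finally: return 84` runs and overrides the pending return.
3. f() returns 84 → output = 84.
Result: 84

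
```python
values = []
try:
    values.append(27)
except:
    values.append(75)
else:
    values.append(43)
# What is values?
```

Step-by-step execution trace:
1. try: `values.append(27)` → values = [27]. No exception raised.
2. `except` is skipped.
3. `else` runs (try completed without exception): `values.append(43)` → values = [27, 43].
Result: [27, 43]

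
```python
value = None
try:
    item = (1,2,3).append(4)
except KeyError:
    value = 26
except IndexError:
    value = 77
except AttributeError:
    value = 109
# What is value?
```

Step-by-step execution trace:
1. `item = (1,2,3).append(4)` raises AttributeError.
2. `except KeyError` does not match AttributeError; skipped.
3. `except IndexError` does not match AttributeError; skipped.
4. `except AttributeError` matches → value = 109.
Result: 109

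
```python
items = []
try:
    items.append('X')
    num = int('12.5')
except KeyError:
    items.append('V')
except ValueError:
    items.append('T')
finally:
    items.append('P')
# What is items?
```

Step-by-step execution trace:
1. try: `items.append('X')` → items = ['X'].
2. `num = int('12.5')` raises ValueError.
3. `except KeyError` does not match ValueError; skipped.
4. `except ValueError` matches → `items.append('T')` → items = ['X', 'T'].
5. finally always runs: `items.append('P')` → items = ['X', 'T', 'P'].
Result: ['X', 'T', 'P']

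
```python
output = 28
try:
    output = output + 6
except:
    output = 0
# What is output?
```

Step-by-step execution trace:
1. output starts at 28.
2. try: `output = output + 6` → output = 34. No exception raised.
3. `except` is skipped.
Result: 34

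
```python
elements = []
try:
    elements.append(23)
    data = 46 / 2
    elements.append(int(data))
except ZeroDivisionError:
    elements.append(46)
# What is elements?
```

Step-by-step execution trace:
1. try: `elements.append(23)` → elements = [23].
2. `data = 46 / 2` → data = 23.0. No exception raised.
3. `elements.append(int(data))` → elements = [23, 23].
4. `except ZeroDivisionError` is skipped (no exception was raised).
Result: [23, 23]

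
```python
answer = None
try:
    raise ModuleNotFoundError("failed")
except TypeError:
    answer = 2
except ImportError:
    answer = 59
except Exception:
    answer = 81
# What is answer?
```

Step-by-step execution trace:
1. `raise ModuleNotFoundError(...)` raises ModuleNotFoundError.
2. `except TypeError` does not match (ModuleNotFoundError is not a subclass of TypeError); skipped.
3. `except ImportError` matches (ModuleNotFoundError is a subclass of ImportError) → answer = 59.
4. `except Exception` is not reached.
Result: 59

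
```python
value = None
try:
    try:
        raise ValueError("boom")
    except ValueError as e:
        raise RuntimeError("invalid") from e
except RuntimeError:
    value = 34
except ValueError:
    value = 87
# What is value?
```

Step-by-step execution trace:
1. Inner try raises ValueError; inner `except ValueError as e` catches it.
2. `raise RuntimeError(...) from e` raises RuntimeError (ValueError is attached as __cause__, but only RuntimeError is active).
3. Outer `except RuntimeError` matches → value = 34.
4. `except ValueError` is not reached.
Result: 34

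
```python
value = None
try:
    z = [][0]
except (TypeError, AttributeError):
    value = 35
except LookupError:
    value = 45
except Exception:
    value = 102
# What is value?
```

Step-by-step execution trace:
1. `z = [][0]` raises IndexError.
2. `except (TypeError, AttributeError)` does not match IndexError; skipped.
3. `except LookupError` matches (IndexError is a subclass of LookupError) → value = 45.
4. `except Exception` is not reached.
Result: 45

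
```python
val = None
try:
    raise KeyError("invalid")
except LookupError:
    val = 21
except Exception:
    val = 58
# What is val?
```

Step-by-step execution trace:
1. `raise KeyError(...)` raises KeyError.
2. `except LookupError` matches (KeyError is a subclass of LookupError) → val = 21.
3. `except Exception` is not reached.
Result: 21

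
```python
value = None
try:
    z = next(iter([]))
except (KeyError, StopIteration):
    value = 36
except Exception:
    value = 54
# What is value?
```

Step-by-step execution trace:
1. `z = next(iter([]))` raises StopIteration.
2. `except (KeyError, StopIteration)` matches (StopIteration is in the tuple) → value = 36.
3. `except Exception` is not reached.
Result: 36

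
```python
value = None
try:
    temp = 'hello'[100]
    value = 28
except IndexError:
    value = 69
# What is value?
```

Step-by-step execution trace:
1. `temp = 'hello'[100]` raises IndexError.
2. `value = 28` is not reached.
3. `except IndexError` matches → value = 69.
Result: 69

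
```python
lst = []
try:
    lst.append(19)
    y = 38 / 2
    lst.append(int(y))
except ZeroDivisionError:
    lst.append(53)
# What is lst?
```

Step-by-step execution trace:
1. try: `lst.append(19)` → lst = [19].
2. `y = 38 / 2` → y = 19.0. No exception raised.
3. `lst.append(int(y))` → lst = [19, 19].
4. `except ZeroDivisionError` is skipped (no exception was raised).
Result: [19, 19]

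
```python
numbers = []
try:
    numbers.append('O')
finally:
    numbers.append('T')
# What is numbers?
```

Step-by-step execution trace:
1. try: `numbers.append('O')` → numbers = ['O'].
2. The try body completes without raising.
3. finally always runs: `numbers.append('T')` → numbers = ['O', 'T'].
Result: ['O', 'T']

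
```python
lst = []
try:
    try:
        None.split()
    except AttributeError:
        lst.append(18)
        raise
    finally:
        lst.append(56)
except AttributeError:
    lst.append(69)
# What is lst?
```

Step-by-step execution trace:
1. Inner try: `None.split()` raises AttributeError.
2. Inner `except AttributeError` matches → `lst.append(18)` → lst = [18].
3. bare `raise` re-raises AttributeError.
4. Inner `finally` runs during unwinding: `lst.append(56)` → lst = [18, 56].
5. Outer `except AttributeError` matches → `lst.append(69)` → lst = [18, 56, 69].
Result: [18, 56, 69]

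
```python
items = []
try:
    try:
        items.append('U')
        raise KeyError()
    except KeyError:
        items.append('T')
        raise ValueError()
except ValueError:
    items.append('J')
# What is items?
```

Step-by-step execution trace:
1. Inner try: `items.append('U')` → items = ['U'].
2. `raise KeyError()` raises KeyError.
3. Inner `except KeyError` matches → `items.append('T')` → items = ['U', 'T'].
4. `raise ValueError()` raises ValueError; propagates to outer try.
5. Outer `except ValueError` matches → `items.append('J')` → items = ['U', 'T', 'J'].
Result: ['U', 'T', 'J']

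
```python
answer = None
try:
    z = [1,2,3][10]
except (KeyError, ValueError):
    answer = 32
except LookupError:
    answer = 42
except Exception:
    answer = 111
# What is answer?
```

Step-by-step execution trace:
1. `z = [1,2,3][10]` raises IndexError.
2. `except (KeyError, ValueError)` does not match IndexError; skipped.
3. `except LookupError` matches (IndexError is a subclass of LookupError) → answer = 42.
4. `except Exception` is not reached.
Result: 42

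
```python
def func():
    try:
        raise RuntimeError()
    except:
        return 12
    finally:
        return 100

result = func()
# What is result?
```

Step-by-step execution trace:
1. `func()` enters try: `raise RuntimeError()` raises RuntimeError.
2. bare `except` matches → `return 12` sets pending return value 12.
3. Before returning, `finally: return 100` runs and overrides the pending return.
4. func() returns 100 → result = 100.
Result: 100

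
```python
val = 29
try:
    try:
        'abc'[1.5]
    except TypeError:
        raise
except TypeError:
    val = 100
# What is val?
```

Step-by-step execution trace:
1. Inner try: `'abc'[1.5]` raises TypeError.
2. Inner `except TypeError` matches; bare `raise` re-raises the same TypeError.
3. Outer `except TypeError` matches → val = 100.
Result: 100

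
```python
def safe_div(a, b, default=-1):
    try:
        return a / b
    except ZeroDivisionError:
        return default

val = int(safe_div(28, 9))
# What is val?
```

Step-by-step execution trace:
1. `safe_div(28, 9)` enters try: `return 28 / 9` → returns 3.111111111111111. No exception raised.
2. `except ZeroDivisionError` is skipped.
3. `int(3.111111111111111)` → 3 → val = 3.
Result: 3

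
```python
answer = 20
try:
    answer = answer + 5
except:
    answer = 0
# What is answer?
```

Step-by-step execution trace:
1. answer starts at 20.
2. try: `answer = answer + 5` → answer = 25. No exception raised.
3. `except` is skipped.
Result: 25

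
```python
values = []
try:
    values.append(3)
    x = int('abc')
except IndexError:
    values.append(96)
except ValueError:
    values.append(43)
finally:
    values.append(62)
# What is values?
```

Step-by-step execution trace:
1. try: `values.append(3)` → values = [3].
2. `x = int('abc')` raises ValueError.
3. `except IndexError` does not match ValueError; skipped.
4. `except ValueError` matches → `values.append(43)` → values = [3, 43].
5. finally always runs: `values.append(62)` → values = [3, 43, 62].
Result: [3, 43, 62]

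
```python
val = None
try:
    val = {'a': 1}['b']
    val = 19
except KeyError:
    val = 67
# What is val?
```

Step-by-step execution trace:
1. `val = {'a': 1}['b']` raises KeyError.
2. `val = 19` is not reached.
3. `except KeyError` matches → val = 67.
Result: 67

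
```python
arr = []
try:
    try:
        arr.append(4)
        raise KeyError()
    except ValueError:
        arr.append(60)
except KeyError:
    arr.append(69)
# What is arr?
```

Step-by-step execution trace:
1. Inner try: `arr.append(4)` → arr = [4].
2. `raise KeyError()` raises KeyError.
3. Inner `except ValueError` does not match KeyError; exception propagates to outer try.
4. Outer `except KeyError` matches → `arr.append(69)` → arr = [4, 69].
Result: [4, 69]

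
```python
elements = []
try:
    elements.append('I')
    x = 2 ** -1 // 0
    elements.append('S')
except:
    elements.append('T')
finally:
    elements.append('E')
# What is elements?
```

Step-by-step execution trace:
1. try: `elements.append('I')` → elements = ['I'].
2. `x = 2 ** -1 // 0` raises ZeroDivisionError; `elements.append('S')` is not reached.
3. bare `except` matches → `elements.append('T')` → elements = ['I', 'T'].
4. finally always runs: `elements.append('E')` → elements = ['I', 'T', 'E'].
Result: ['I', 'T', 'E']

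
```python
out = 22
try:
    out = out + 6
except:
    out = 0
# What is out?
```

Step-by-step execution trace:
1. out starts at 22.
2. try: `out = out + 6` → out = 28. No exception raised.
3. `except` is skipped.
Result: 28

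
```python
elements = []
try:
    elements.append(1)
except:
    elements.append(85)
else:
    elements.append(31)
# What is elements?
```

Step-by-step execution trace:
1. try: `elements.append(1)` → elements = [1]. No exception raised.
2. `except` is skipped.
3. `else` runs (try completed without exception): `elements.append(31)` → elements = [1, 31].
Result: [1, 31]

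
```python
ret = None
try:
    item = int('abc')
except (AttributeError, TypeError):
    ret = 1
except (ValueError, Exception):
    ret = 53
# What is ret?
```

Step-by-step execution trace:
1. `item = int('abc')` raises ValueError.
2. `except (AttributeError, TypeError)` does not match ValueError; skipped.
3. `except (ValueError, Exception)` matches (ValueError is in the tuple) → ret = 53.
Result: 53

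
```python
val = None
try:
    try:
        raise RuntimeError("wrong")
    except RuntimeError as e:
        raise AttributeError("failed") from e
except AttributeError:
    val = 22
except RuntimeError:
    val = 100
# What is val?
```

Step-by-step execution trace:
1. Inner try raises RuntimeError; inner `except RuntimeError as e` catches it.
2. `raise AttributeError(...) from e` raises AttributeError (RuntimeError is attached as __cause__, but only AttributeError is active).
3. Outer `except AttributeError` matches → val = 22.
4. `except RuntimeError` is not reached.
Result: 22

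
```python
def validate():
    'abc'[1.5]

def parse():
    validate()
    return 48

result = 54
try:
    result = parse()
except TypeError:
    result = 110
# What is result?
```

Step-by-step execution trace:
1. result starts at 54.
2. try: `parse()` calls `validate()`.
3. `validate()` evaluates `'abc'[1.5]`, which raises TypeError; it propagates through parse (uncaught).
4. `return 48` in parse is not reached; the assignment to result does not complete.
5. `except TypeError` matches → result = 110.
Result: 110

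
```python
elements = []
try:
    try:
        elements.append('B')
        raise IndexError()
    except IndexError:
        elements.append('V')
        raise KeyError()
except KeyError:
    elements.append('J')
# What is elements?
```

Step-by-step execution trace:
1. Inner try: `elements.append('B')` → elements = ['B'].
2. `raise IndexError()` raises IndexError.
3. Inner `except IndexError` matches → `elements.append('V')` → elements = ['B', 'V'].
4. `raise KeyError()` raises KeyError; propagates to outer try.
5. Outer `except KeyError` matches → `elements.append('J')` → elements = ['B', 'V', 'J'].
Result: ['B', 'V', 'J']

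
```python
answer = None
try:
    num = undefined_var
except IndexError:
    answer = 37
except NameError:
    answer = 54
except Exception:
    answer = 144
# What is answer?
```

Step-by-step execution trace:
1. `num = undefined_var` raises NameError.
2. `except IndexError` does not match NameError; skipped.
3. `except NameError` matches → answer = 54.
4. Remaining except clauses are skipped.
Result: 54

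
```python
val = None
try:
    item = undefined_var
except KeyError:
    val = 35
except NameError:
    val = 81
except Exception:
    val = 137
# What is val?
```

Step-by-step execution trace:
1. `item = undefined_var` raises NameError.
2. `except KeyError` does not match NameError; skipped.
3. `except NameError` matches → val = 81.
4. Remaining except clauses are skipped.
Result: 81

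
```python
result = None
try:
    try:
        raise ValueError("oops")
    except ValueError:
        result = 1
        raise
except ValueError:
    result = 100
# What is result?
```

Step-by-step execution trace:
1. Inner try: `raise ValueError("oops")` raises ValueError.
2. Inner `except ValueError` matches → result = 1.
3. bare `raise` re-raises the same ValueError.
4. Outer `except ValueError` matches → result = 100.
Result: 100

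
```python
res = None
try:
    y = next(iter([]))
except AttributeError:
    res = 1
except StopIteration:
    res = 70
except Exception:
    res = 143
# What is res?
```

Step-by-step execution trace:
1. `y = next(iter([]))` raises StopIteration.
2. `except AttributeError` does not match StopIteration; skipped.
3. `except StopIteration` matches → res = 70.
4. Remaining except clauses are skipped.
Result: 70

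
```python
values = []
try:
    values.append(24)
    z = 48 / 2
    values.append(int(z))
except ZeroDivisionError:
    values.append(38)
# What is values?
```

Step-by-step execution trace:
1. try: `values.append(24)` → values = [24].
2. `z = 48 / 2` → z = 24.0. No exception raised.
3. `values.append(int(z))` → values = [24, 24].
4. `except ZeroDivisionError` is skipped (no exception was raised).
Result: [24, 24]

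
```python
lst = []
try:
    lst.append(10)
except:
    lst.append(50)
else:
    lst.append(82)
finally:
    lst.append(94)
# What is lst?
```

Step-by-step execution trace:
1. try: `lst.append(10)` → lst = [10]. No exception raised.
2. `except` is skipped.
3. `else` runs: `lst.append(82)` → lst = [10, 82].
4. `finally` always runs: `lst.append(94)` → lst = [10, 82, 94].
Result: [10, 82, 94]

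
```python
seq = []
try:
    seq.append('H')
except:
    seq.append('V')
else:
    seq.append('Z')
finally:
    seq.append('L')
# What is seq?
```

Step-by-step execution trace:
1. try: `seq.append('H')` → seq = ['H']. No exception raised.
2. `except` is skipped.
3. `else` runs: `seq.append('Z')` → seq = ['H', 'Z'].
4. `finally` always runs: `seq.append('L')` → seq = ['H', 'Z', 'L'].
Result: ['H', 'Z', 'L']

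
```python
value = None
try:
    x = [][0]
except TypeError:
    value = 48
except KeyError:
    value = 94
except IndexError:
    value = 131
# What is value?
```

Step-by-step execution trace:
1. `x = [][0]` raises IndexError.
2. `except TypeError` does not match IndexError; skipped.
3. `except KeyError` does not match IndexError; skipped.
4. `except IndexError` matches → value = 131.
Result: 131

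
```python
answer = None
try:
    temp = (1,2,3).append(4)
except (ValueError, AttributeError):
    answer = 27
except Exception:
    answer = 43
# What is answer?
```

Step-by-step execution trace:
1. `temp = (1,2,3).append(4)` raises AttributeError.
2. `except (ValueError, AttributeError)` matches (AttributeError is in the tuple) → answer = 27.
3. `except Exception` is not reached.
Result: 27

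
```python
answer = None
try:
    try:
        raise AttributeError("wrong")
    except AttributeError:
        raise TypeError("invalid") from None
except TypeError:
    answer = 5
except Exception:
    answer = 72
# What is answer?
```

Step-by-step execution trace:
1. Inner try raises AttributeError; inner `except AttributeError` catches it.
2. `raise TypeError(...) from None` raises TypeError (from None suppresses __context__, but the active exception is still TypeError).
3. Outer `except TypeError` matches → answer = 5.
4. `except Exception` is not reached.
Result: 5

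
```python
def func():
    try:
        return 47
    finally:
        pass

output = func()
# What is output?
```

Step-by-step execution trace:
1. `func()` enters try: `return 47` sets pending return value 47.
2. Before returning, `finally: pass` runs (no effect).
3. func() returns 47 → output = 47.
Result: 47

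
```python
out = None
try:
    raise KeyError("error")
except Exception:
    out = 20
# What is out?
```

Step-by-step execution trace:
1. `raise KeyError(...)` raises KeyError.
2. `except Exception` matches (KeyError is a subclass of Exception) → out = 20.
Result: 20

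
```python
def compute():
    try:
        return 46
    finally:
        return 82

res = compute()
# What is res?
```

Step-by-step execution trace:
1. `compute()` enters try: `return 46` sets pending return value 46.
2. Before returning, `finally: return 82` runs and overrides the pending return.
3. compute() returns 82 → res = 82.
Result: 82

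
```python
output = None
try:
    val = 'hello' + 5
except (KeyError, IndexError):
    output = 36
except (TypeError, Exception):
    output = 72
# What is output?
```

Step-by-step execution trace:
1. `val = 'hello' + 5` raises TypeError.
2. `except (KeyError, IndexError)` does not match TypeError; skipped.
3. `except (TypeError, Exception)` matches (TypeError is in the tuple) → output = 72.
Result: 72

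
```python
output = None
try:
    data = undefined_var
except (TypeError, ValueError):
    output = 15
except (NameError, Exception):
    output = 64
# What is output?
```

Step-by-step execution trace:
1. `data = undefined_var` raises NameError.
2. `except (TypeError, ValueError)` does not match NameError; skipped.
3. `except (NameError, Exception)` matches (NameError is in the tuple) → output = 64.
Result: 64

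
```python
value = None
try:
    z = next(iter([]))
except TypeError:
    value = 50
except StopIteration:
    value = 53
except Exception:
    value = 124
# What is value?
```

Step-by-step execution trace:
1. `z = next(iter([]))` raises StopIteration.
2. `except TypeError` does not match StopIteration; skipped.
3. `except StopIteration` matches → value = 53.
4. Remaining except clauses are skipped.
Result: 53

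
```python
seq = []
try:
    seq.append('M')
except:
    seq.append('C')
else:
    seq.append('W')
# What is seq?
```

Step-by-step execution trace:
1. try: `seq.append('M')` → seq = ['M']. No exception raised.
2. `except` is skipped.
3. `else` runs (try completed without exception): `seq.append('W')` → seq = ['M', 'W'].
Result: ['M', 'W']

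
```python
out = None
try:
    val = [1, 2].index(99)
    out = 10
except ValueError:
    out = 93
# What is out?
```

Step-by-step execution trace:
1. `val = [1, 2].index(99)` raises ValueError.
2. `out = 10` is not reached.
3. `except ValueError` matches → out = 93.
Result: 93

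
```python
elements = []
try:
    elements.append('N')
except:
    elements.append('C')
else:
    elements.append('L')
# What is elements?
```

Step-by-step execution trace:
1. try: `elements.append('N')` → elements = ['N']. No exception raised.
2. `except` is skipped.
3. `else` runs (try completed without exception): `elements.append('L')` → elements = ['N', 'L'].
Result: ['N', 'L']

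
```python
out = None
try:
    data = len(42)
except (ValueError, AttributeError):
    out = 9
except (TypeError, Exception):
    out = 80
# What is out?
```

Step-by-step execution trace:
1. `data = len(42)` raises TypeError.
2. `except (ValueError, AttributeError)` does not match TypeError; skipped.
3. `except (TypeError, Exception)` matches (TypeError is in the tuple) → out = 80.
Result: 80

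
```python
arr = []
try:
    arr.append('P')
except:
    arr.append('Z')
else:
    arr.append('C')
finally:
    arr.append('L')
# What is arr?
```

Step-by-step execution trace:
1. try: `arr.append('P')` → arr = ['P']. No exception raised.
2. `except` is skipped.
3. `else` runs: `arr.append('C')` → arr = ['P', 'C'].
4. `finally` always runs: `arr.append('L')` → arr = ['P', 'C', 'L'].
Result: ['P', 'C', 'L']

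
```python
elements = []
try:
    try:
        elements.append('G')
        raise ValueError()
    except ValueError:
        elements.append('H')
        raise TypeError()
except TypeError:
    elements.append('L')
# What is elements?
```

Step-by-step execution trace:
1. Inner try: `elements.append('G')` → elements = ['G'].
2. `raise ValueError()` raises ValueError.
3. Inner `except ValueError` matches → `elements.append('H')` → elements = ['G', 'H'].
4. `raise TypeError()` raises TypeError; propagates to outer try.
5. Outer `except TypeError` matches → `elements.append('L')` → elements = ['G', 'H', 'L'].
Result: ['G', 'H', 'L']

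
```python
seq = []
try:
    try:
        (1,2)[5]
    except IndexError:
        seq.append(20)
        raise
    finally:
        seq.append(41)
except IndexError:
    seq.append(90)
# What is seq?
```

Step-by-step execution trace:
1. Inner try: `(1,2)[5]` raises IndexError.
2. Inner `except IndexError` matches → `seq.append(20)` → seq = [20].
3. bare `raise` re-raises IndexError.
4. Inner `finally` runs during unwinding: `seq.append(41)` → seq = [20, 41].
5. Outer `except IndexError` matches → `seq.append(90)` → seq = [20, 41, 90].
Result: [20, 41, 90]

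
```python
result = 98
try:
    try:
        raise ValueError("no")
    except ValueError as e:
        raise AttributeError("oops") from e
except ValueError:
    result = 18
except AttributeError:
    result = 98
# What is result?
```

Step-by-step execution trace:
1. Inner try raises ValueError; inner `except ValueError as e` catches it.
2. `raise AttributeError(...) from e` raises AttributeError (ValueError is attached as __cause__, but only AttributeError is active).
3. Outer `except ValueError` does not match AttributeError; skipped.
4. Outer `except AttributeError` matches → result = 98.
Result: 98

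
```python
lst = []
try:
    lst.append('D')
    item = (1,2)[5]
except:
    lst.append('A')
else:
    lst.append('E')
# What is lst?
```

Step-by-step execution trace:
1. try: `lst.append('D')` → lst = ['D'].
2. `item = (1,2)[5]` raises IndexError.
3. bare `except` matches → `lst.append('A')` → lst = ['D', 'A'].
4. `else` is skipped (an exception was raised).
Result: ['D', 'A']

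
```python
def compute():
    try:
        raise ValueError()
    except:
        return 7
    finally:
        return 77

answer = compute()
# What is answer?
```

Step-by-step execution trace:
1. `compute()` enters try: `raise ValueError()` raises ValueError.
2. bare `except` matches → `return 7` sets pending return value 7.
3. Before returning, `finally: return 77` runs and overrides the pending return.
4. compute() returns 77 → answer = 77.
Result: 77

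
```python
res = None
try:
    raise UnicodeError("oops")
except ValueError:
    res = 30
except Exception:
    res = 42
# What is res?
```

Step-by-step execution trace:
1. `raise UnicodeError(...)` raises UnicodeError.
2. `except ValueError` matches (UnicodeError is a subclass of ValueError) → res = 30.
3. `except Exception` is not reached.
Result: 30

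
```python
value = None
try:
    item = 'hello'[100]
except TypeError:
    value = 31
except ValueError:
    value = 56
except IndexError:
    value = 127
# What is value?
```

Step-by-step execution trace:
1. `item = 'hello'[100]` raises IndexError.
2. `except TypeError` does not match IndexError; skipped.
3. `except ValueError` does not match IndexError; skipped.
4. `except IndexError` matches → value = 127.
Result: 127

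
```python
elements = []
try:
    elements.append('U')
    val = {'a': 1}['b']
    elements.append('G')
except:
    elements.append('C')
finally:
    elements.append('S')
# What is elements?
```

Step-by-step execution trace:
1. try: `elements.append('U')` → elements = ['U'].
2. `val = {'a': 1}['b']` raises KeyError; `elements.append('G')` is not reached.
3. bare `except` matches → `elements.append('C')` → elements = ['U', 'C'].
4. finally always runs: `elements.append('S')` → elements = ['U', 'C', 'S'].
Result: ['U', 'C', 'S']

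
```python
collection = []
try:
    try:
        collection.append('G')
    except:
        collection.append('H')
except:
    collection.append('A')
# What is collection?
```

Step-by-step execution trace:
1. Inner try: `collection.append('G')` → collection = ['G']. No exception raised.
2. Inner `except` is skipped.
3. Inner try completes normally; outer `except` is skipped.
Result: ['G']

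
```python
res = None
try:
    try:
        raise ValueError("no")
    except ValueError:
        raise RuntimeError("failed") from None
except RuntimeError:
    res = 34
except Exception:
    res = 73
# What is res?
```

Step-by-step execution trace:
1. Inner try raises ValueError; inner `except ValueError` catches it.
2. `raise RuntimeError(...) from None` raises RuntimeError (from None suppresses __context__, but the active exception is still RuntimeError).
3. Outer `except RuntimeError` matches → res = 34.
4. `except Exception` is not reached.
Result: 34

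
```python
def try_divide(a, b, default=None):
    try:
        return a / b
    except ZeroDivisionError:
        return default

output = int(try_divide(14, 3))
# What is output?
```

Step-by-step execution trace:
1. `try_divide(14, 3)` enters try: `return 14 / 3` → returns 4.666666666666667. No exception raised.
2. `except ZeroDivisionError` is skipped.
3. `int(4.666666666666667)` → 4 → output = 4.
Result: 4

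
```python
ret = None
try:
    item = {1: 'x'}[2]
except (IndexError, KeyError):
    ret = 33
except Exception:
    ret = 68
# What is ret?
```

Step-by-step execution trace:
1. `item = {1: 'x'}[2]` raises KeyError.
2. `except (IndexError, KeyError)` matches (KeyError is in the tuple) → ret = 33.
3. `except Exception` is not reached.
Result: 33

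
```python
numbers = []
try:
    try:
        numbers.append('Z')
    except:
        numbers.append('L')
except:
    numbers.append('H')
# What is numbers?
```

Step-by-step execution trace:
1. Inner try: `numbers.append('Z')` → numbers = ['Z']. No exception raised.
2. Inner `except` is skipped.
3. Inner try completes normally; outer `except` is skipped.
Result: ['Z']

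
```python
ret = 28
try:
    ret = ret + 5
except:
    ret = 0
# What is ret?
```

Step-by-step execution trace:
1. ret starts at 28.
2. try: `ret = ret + 5` → ret = 33. No exception raised.
3. `except` is skipped.
Result: 33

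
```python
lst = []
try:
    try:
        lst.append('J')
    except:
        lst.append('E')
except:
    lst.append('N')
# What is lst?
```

Step-by-step execution trace:
1. Inner try: `lst.append('J')` → lst = ['J']. No exception raised.
2. Inner `except` is skipped.
3. Inner try completes normally; outer `except` is skipped.
Result: ['J']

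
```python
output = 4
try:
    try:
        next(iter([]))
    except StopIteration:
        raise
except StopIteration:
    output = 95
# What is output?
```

Step-by-step execution trace:
1. Inner try: `next(iter([]))` raises StopIteration.
2. Inner `except StopIteration` matches; bare `raise` re-raises the same StopIteration.
3. Outer `except StopIteration` matches → output = 95.
Result: 95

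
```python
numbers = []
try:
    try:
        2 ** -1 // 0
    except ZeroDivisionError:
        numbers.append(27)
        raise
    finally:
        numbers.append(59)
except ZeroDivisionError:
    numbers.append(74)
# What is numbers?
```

Step-by-step execution trace:
1. Inner try: `2 ** -1 // 0` raises ZeroDivisionError.
2. Inner `except ZeroDivisionError` matches → `numbers.append(27)` → numbers = [27].
3. bare `raise` re-raises ZeroDivisionError.
4. Inner `finally` runs during unwinding: `numbers.append(59)` → numbers = [27, 59].
5. Outer `except ZeroDivisionError` matches → `numbers.append(74)` → numbers = [27, 59, 74].
Result: [27, 59, 74]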